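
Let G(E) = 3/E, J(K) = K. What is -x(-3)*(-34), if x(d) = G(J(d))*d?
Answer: 102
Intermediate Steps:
x(d) = 3 (x(d) = (3/d)*d = 3)
-x(-3)*(-34) = -3*(-34) = -1*(-102) = 102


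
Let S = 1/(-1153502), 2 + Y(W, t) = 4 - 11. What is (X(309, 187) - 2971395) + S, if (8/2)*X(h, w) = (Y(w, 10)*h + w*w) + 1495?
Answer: -6835593446649/2307004 ≈ -2.9630e+6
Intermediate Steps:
Y(W, t) = -9 (Y(W, t) = -2 + (4 - 11) = -2 - 7 = -9)
S = -1/1153502 ≈ -8.6692e-7
X(h, w) = 1495/4 - 9*h/4 + w²/4 (X(h, w) = ((-9*h + w*w) + 1495)/4 = ((-9*h + w²) + 1495)/4 = ((w² - 9*h) + 1495)/4 = (1495 + w² - 9*h)/4 = 1495/4 - 9*h/4 + w²/4)
(X(309, 187) - 2971395) + S = ((1495/4 - 9/4*309 + (¼)*187²) - 2971395) - 1/1153502 = ((1495/4 - 2781/4 + (¼)*34969) - 2971395) - 1/1153502 = ((1495/4 - 2781/4 + 34969/4) - 2971395) - 1/1153502 = (33683/4 - 2971395) - 1/1153502 = -11851897/4 - 1/1153502 = -6835593446649/2307004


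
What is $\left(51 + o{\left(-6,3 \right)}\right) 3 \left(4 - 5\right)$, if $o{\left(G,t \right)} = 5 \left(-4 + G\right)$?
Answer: $-3$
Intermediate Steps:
$o{\left(G,t \right)} = -20 + 5 G$
$\left(51 + o{\left(-6,3 \right)}\right) 3 \left(4 - 5\right) = \left(51 + \left(-20 + 5 \left(-6\right)\right)\right) 3 \left(4 - 5\right) = \left(51 - 50\right) 3 \left(-1\right) = \left(51 - 50\right) \left(-3\right) = 1 \left(-3\right) = -3$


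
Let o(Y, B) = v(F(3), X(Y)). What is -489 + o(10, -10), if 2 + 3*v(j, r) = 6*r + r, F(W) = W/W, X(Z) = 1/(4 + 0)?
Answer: -5869/12 ≈ -489.08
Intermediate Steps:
X(Z) = ¼ (X(Z) = 1/4 = ¼)
F(W) = 1
v(j, r) = -⅔ + 7*r/3 (v(j, r) = -⅔ + (6*r + r)/3 = -⅔ + (7*r)/3 = -⅔ + 7*r/3)
o(Y, B) = -1/12 (o(Y, B) = -⅔ + (7/3)*(¼) = -⅔ + 7/12 = -1/12)
-489 + o(10, -10) = -489 - 1/12 = -5869/12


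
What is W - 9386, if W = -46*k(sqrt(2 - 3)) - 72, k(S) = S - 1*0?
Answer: -9458 - 46*I ≈ -9458.0 - 46.0*I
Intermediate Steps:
k(S) = S (k(S) = S + 0 = S)
W = -72 - 46*I (W = -46*sqrt(2 - 3) - 72 = -46*I - 72 = -72 - 46*I ≈ -72.0 - 46.0*I)
W - 9386 = (-72 - 46*I) - 9386 = -9458 - 46*I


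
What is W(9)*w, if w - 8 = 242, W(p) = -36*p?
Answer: -81000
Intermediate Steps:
w = 250 (w = 8 + 242 = 250)
W(9)*w = -36*9*250 = -324*250 = -81000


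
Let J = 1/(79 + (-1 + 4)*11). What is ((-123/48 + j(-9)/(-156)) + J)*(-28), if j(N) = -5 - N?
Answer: 5633/78 ≈ 72.218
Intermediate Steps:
J = 1/112 (J = 1/(79 + 3*11) = 1/(79 + 33) = 1/112 ≈ 0.0089286)
((-123/48 + j(-9)/(-156)) + J)*(-28) = ((-123/48 + (-5 - 1*(-9))/(-156)) + 1/112)*(-28) = ((-123*1/48 + (-5 + 9)*(-1/156)) + 1/112)*(-28) = ((-41/16 + 4*(-1/156)) + 1/112)*(-28) = ((-41/16 - 1/39) + 1/112)*(-28) = (-1615/624 + 1/112)*(-28) = -5633/2184*(-28) = 5633/78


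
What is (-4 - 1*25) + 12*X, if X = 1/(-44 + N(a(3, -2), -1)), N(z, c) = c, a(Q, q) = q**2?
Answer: -439/15 ≈ -29.267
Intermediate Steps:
X = -1/45 (X = 1/(-44 - 1) = 1/(-45) = -1/45 ≈ -0.022222)
(-4 - 1*25) + 12*X = (-4 - 1*25) + 12*(-1/45) = (-4 - 25) - 4/15 = -29 - 4/15 = -439/15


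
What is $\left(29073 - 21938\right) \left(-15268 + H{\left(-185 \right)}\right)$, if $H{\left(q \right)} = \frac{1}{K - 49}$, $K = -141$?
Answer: $- \frac{4139614267}{38} \approx -1.0894 \cdot 10^{8}$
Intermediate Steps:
$H{\left(q \right)} = - \frac{1}{190}$ ($H{\left(q \right)} = \frac{1}{-141 - 49} = \frac{1}{-190} = - \frac{1}{190}$)
$\left(29073 - 21938\right) \left(-15268 + H{\left(-185 \right)}\right) = \left(29073 - 21938\right) \left(-15268 - \frac{1}{190}\right) = 7135 \left(- \frac{2900921}{190}\right) = - \frac{4139614267}{38}$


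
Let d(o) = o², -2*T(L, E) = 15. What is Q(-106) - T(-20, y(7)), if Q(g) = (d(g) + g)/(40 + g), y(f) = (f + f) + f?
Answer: -3545/22 ≈ -161.14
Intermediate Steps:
y(f) = 3*f (y(f) = 2*f + f = 3*f)
T(L, E) = -15/2 (T(L, E) = -½*15 = -15/2)
Q(g) = (g + g²)/(40 + g) (Q(g) = (g² + g)/(40 + g) = (g + g²)/(40 + g))
Q(-106) - T(-20, y(7)) = -106*(1 - 106)/(40 - 106) - 1*(-15/2) = -106*(-105)/(-66) + 15/2 = -106*(-1/66)*(-105) + 15/2 = -1855/11 + 15/2 = -3545/22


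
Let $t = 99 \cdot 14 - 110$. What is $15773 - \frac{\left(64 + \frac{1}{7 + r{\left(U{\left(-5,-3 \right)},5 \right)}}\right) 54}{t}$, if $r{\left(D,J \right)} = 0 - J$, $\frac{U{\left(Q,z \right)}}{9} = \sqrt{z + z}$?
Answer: $\frac{20122865}{1276} \approx 15770.0$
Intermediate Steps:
$U{\left(Q,z \right)} = 9 \sqrt{2} \sqrt{z}$ ($U{\left(Q,z \right)} = 9 \sqrt{z + z} = 9 \sqrt{2 z} = 9 \sqrt{2} \sqrt{z}$)
$r{\left(D,J \right)} = - J$
$t = 1276$ ($t = 1386 - 110 = 1276$)
$15773 - \frac{\left(64 + \frac{1}{7 + r{\left(U{\left(-5,-3 \right)},5 \right)}}\right) 54}{t} = 15773 - \frac{\left(64 + \frac{1}{7 - 5}\right) 54}{1276} = 15773 - \left(64 + \frac{1}{7 - 5}\right) 54 \cdot \frac{1}{1276} = 15773 - \left(64 + \frac{1}{2}\right) 54 \cdot \frac{1}{1276} = 15773 - \frac{129}{2} \cdot 54 \cdot \frac{1}{1276} = 15773 - 3483 \cdot \frac{1}{1276} = 15773 - \frac{3483}{1276} = \frac{20122865}{1276}$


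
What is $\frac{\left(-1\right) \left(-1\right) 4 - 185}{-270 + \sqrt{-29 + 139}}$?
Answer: $\frac{4887}{7279} + \frac{181 \sqrt{110}}{72790} \approx 0.69746$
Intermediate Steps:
$\frac{\left(-1\right) \left(-1\right) 4 - 185}{-270 + \sqrt{-29 + 139}} = \frac{1 \cdot 4 - 185}{-270 + \sqrt{110}} = \frac{4 - 185}{-270 + \sqrt{110}} = - \frac{181}{-270 + \sqrt{110}}$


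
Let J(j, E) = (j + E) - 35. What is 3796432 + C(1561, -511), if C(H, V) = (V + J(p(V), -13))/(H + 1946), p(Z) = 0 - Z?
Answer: 4438028992/1169 ≈ 3.7964e+6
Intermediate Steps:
p(Z) = -Z
J(j, E) = -35 + E + j (J(j, E) = (E + j) - 35 = -35 + E + j)
C(H, V) = -48/(1946 + H) (C(H, V) = (V + (-35 - 13 - V))/(H + 1946) = (V + (-48 - V))/(1946 + H) = -48/(1946 + H))
3796432 + C(1561, -511) = 3796432 - 48/(1946 + 1561) = 3796432 - 48/3507 = 3796432 - 48*1/3507 = 3796432 - 16/1169 = 4438028992/1169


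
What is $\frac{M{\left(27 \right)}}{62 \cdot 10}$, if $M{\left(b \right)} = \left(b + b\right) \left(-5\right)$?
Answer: $- \frac{27}{62} \approx -0.43548$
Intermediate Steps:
$M{\left(b \right)} = - 10 b$ ($M{\left(b \right)} = 2 b \left(-5\right) = - 10 b$)
$\frac{M{\left(27 \right)}}{62 \cdot 10} = \frac{\left(-10\right) 27}{62 \cdot 10} = - \frac{270}{620} = \left(-270\right) \frac{1}{620} = - \frac{27}{62}$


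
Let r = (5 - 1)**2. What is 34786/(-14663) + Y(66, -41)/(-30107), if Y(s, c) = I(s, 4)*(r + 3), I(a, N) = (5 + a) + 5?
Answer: -97134134/40132631 ≈ -2.4203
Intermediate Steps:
r = 16 (r = 4**2 = 16)
I(a, N) = 10 + a
Y(s, c) = 190 + 19*s (Y(s, c) = (10 + s)*(16 + 3) = (10 + s)*19 = 190 + 19*s)
34786/(-14663) + Y(66, -41)/(-30107) = 34786/(-14663) + (190 + 19*66)/(-30107) = 34786*(-1/14663) + (190 + 1254)*(-1/30107) = -34786/14663 + 1444*(-1/30107) = -34786/14663 - 1444/30107 = -97134134/40132631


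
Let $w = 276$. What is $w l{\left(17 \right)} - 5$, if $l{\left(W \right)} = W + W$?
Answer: $9379$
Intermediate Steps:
$l{\left(W \right)} = 2 W$
$w l{\left(17 \right)} - 5 = 276 \cdot 2 \cdot 17 - 5 = 276 \cdot 34 - 5 = 9384 - 5 = 9379$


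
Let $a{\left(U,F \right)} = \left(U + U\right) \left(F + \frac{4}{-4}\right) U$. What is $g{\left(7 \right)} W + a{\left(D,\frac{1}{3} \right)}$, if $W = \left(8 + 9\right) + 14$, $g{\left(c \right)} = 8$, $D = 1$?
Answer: $\frac{740}{3} \approx 246.67$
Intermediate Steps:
$W = 31$ ($W = 17 + 14 = 31$)
$a{\left(U,F \right)} = 2 U^{2} \left(-1 + F\right)$ ($a{\left(U,F \right)} = 2 U \left(F + 4 \left(- \frac{1}{4}\right)\right) U = 2 U \left(F - 1\right) U = 2 U \left(-1 + F\right) U = 2 U^{2} \left(-1 + F\right)$)
$g{\left(7 \right)} W + a{\left(D,\frac{1}{3} \right)} = 8 \cdot 31 + 2 \cdot 1^{2} \left(-1 + \frac{1}{3}\right) = 248 + 2 \cdot 1 \left(-1 + \frac{1}{3}\right) = 248 + 2 \cdot 1 \left(- \frac{2}{3}\right) = 248 - \frac{4}{3} = \frac{740}{3}$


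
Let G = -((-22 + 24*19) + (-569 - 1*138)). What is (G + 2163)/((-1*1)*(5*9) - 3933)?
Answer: -406/663 ≈ -0.61237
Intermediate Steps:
G = 273 (G = -((-22 + 456) + (-569 - 138)) = -(434 - 707) = -1*(-273) = 273)
(G + 2163)/((-1*1)*(5*9) - 3933) = (273 + 2163)/((-1*1)*(5*9) - 3933) = 2436/(-1*45 - 3933) = 2436/(-45 - 3933) = 2436/(-3978) = 2436*(-1/3978) = -406/663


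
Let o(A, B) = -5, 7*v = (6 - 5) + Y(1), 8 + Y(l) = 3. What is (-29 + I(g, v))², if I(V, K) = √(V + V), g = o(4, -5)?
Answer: (29 - I*√10)² ≈ 831.0 - 183.41*I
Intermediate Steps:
Y(l) = -5 (Y(l) = -8 + 3 = -5)
v = -4/7 (v = ((6 - 5) - 5)/7 = (1 - 5)/7 = (⅐)*(-4) = -4/7 ≈ -0.57143)
g = -5
I(V, K) = √2*√V (I(V, K) = √(2*V) = √2*√V)
(-29 + I(g, v))² = (-29 + √2*√(-5))² = (-29 + √2*(I*√5))² = (-29 + I*√10)²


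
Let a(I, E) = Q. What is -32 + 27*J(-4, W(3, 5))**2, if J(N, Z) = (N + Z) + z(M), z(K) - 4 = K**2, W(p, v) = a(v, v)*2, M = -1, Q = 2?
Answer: 643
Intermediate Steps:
a(I, E) = 2
W(p, v) = 4 (W(p, v) = 2*2 = 4)
z(K) = 4 + K**2
J(N, Z) = 5 + N + Z (J(N, Z) = (N + Z) + (4 + (-1)**2) = (N + Z) + (4 + 1) = (N + Z) + 5 = 5 + N + Z)
-32 + 27*J(-4, W(3, 5))**2 = -32 + 27*(5 - 4 + 4)**2 = -32 + 27*5**2 = -32 + 27*25 = -32 + 675 = 643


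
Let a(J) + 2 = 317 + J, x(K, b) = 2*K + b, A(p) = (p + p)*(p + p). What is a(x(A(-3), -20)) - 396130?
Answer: -395763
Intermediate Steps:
A(p) = 4*p**2 (A(p) = (2*p)*(2*p) = 4*p**2)
x(K, b) = b + 2*K
a(J) = 315 + J (a(J) = -2 + (317 + J) = 315 + J)
a(x(A(-3), -20)) - 396130 = (315 + (-20 + 2*(4*(-3)**2))) - 396130 = (315 + (-20 + 2*(4*9))) - 396130 = (315 + (-20 + 2*36)) - 396130 = (315 + (-20 + 72)) - 396130 = (315 + 52) - 396130 = 367 - 396130 = -395763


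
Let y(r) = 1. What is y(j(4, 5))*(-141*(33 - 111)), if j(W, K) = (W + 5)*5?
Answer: 10998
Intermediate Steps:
j(W, K) = 25 + 5*W (j(W, K) = (5 + W)*5 = 25 + 5*W)
y(j(4, 5))*(-141*(33 - 111)) = 1*(-141*(33 - 111)) = 1*(-141*(-78)) = 1*10998 = 10998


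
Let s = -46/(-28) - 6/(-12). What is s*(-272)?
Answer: -4080/7 ≈ -582.86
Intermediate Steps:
s = 15/7 (s = -46*(-1/28) - 6*(-1/12) = 23/14 + 1/2 = 15/7 ≈ 2.1429)
s*(-272) = (15/7)*(-272) = -4080/7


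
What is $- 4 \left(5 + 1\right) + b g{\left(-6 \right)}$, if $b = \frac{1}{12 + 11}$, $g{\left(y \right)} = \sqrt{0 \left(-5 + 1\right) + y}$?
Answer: $-24 + \frac{i \sqrt{6}}{23} \approx -24.0 + 0.1065 i$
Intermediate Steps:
$g{\left(y \right)} = \sqrt{y}$ ($g{\left(y \right)} = \sqrt{0 \left(-4\right) + y} = \sqrt{0 + y} = \sqrt{y}$)
$b = \frac{1}{23} \approx 0.043478$
$- 4 \left(5 + 1\right) + b g{\left(-6 \right)} = - 4 \left(5 + 1\right) + \frac{\sqrt{-6}}{23} = \left(-4\right) 6 + \frac{i \sqrt{6}}{23} = -24 + \frac{i \sqrt{6}}{23}$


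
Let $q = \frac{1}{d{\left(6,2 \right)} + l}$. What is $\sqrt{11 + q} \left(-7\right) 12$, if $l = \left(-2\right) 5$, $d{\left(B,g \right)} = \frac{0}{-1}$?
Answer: $- \frac{42 \sqrt{1090}}{5} \approx -277.33$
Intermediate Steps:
$d{\left(B,g \right)} = 0$ ($d{\left(B,g \right)} = 0 \left(-1\right) = 0$)
$l = -10$
$q = - \frac{1}{10}$ ($q = \frac{1}{0 - 10} = \frac{1}{-10} = - \frac{1}{10} \approx -0.1$)
$\sqrt{11 + q} \left(-7\right) 12 = \sqrt{11 - \frac{1}{10}} \left(-7\right) 12 = \sqrt{\frac{109}{10}} \left(-7\right) 12 = \frac{\sqrt{1090}}{10} \left(-7\right) 12 = - \frac{7 \sqrt{1090}}{10} \cdot 12 = - \frac{42 \sqrt{1090}}{5}$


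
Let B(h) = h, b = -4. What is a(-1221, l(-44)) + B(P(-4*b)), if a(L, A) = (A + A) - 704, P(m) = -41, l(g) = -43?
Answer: -831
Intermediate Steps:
a(L, A) = -704 + 2*A (a(L, A) = 2*A - 704 = -704 + 2*A)
a(-1221, l(-44)) + B(P(-4*b)) = (-704 + 2*(-43)) - 41 = (-704 - 86) - 41 = -790 - 41 = -831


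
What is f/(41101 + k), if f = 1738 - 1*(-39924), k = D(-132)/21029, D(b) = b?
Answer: 876110198/864312797 ≈ 1.0136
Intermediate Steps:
k = -132/21029 ≈ -0.0062770
f = 41662 (f = 1738 + 39924 = 41662)
f/(41101 + k) = 41662/(41101 - 132/21029) = 41662/(864312797/21029) = 41662*(21029/864312797) = 876110198/864312797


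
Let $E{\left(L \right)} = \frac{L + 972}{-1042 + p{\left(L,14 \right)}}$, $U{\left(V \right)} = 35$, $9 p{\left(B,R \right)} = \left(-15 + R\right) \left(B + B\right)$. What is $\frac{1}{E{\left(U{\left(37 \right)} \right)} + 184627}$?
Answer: $\frac{9448}{1744346833} \approx 5.4164 \cdot 10^{-6}$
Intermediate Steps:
$p{\left(B,R \right)} = \frac{2 B \left(-15 + R\right)}{9}$ ($p{\left(B,R \right)} = \frac{\left(-15 + R\right) \left(B + B\right)}{9} = \frac{\left(-15 + R\right) 2 B}{9} = \frac{2 B \left(-15 + R\right)}{9}$)
$E{\left(L \right)} = \frac{972 + L}{-1042 - \frac{2 L}{9}}$ ($E{\left(L \right)} = \frac{L + 972}{-1042 + \frac{2 L \left(-15 + 14\right)}{9}} = \frac{972 + L}{-1042 + \frac{2}{9} L \left(-1\right)} = \frac{972 + L}{-1042 - \frac{2 L}{9}}$)
$\frac{1}{E{\left(U{\left(37 \right)} \right)} + 184627} = \frac{1}{\frac{9 \left(972 + 35\right)}{2 \left(-4689 - 35\right)} + 184627} = \frac{1}{\frac{9}{2} \frac{1}{-4689 - 35} \cdot 1007 + 184627} = \frac{1}{\frac{9}{2} \frac{1}{-4724} \cdot 1007 + 184627} = \frac{1}{\frac{9}{2} \left(- \frac{1}{4724}\right) 1007 + 184627} = \frac{1}{- \frac{9063}{9448} + 184627} = \frac{1}{\frac{1744346833}{9448}} = \frac{9448}{1744346833}$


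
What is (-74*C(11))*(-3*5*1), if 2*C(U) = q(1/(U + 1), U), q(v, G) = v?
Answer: 185/4 ≈ 46.250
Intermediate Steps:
C(U) = 1/(2*(1 + U)) (C(U) = 1/(2*(U + 1)) = 1/(2*(1 + U)))
(-74*C(11))*(-3*5*1) = (-37/(1 + 11))*(-3*5*1) = (-37/12)*(-15*1) = -37/12*(-15) = 185/4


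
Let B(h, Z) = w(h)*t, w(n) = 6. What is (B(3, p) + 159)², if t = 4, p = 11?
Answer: 33489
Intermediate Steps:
B(h, Z) = 24 (B(h, Z) = 6*4 = 24)
(B(3, p) + 159)² = (24 + 159)² = 183² = 33489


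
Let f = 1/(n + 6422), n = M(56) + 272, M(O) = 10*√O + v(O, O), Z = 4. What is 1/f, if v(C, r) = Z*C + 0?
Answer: 6918 + 20*√14 ≈ 6992.8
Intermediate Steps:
v(C, r) = 4*C (v(C, r) = 4*C + 0 = 4*C)
M(O) = 4*O + 10*√O (M(O) = 10*√O + 4*O = 4*O + 10*√O)
n = 496 + 20*√14 (n = (4*56 + 10*√56) + 272 = (224 + 10*(2*√14)) + 272 = (224 + 20*√14) + 272 = 496 + 20*√14 ≈ 570.83)
f = 1/(6918 + 20*√14) (f = 1/((496 + 20*√14) + 6422) = 1/(6918 + 20*√14) ≈ 0.00014300)
1/f = 1/(3459/23926562 - 5*√14/11963281)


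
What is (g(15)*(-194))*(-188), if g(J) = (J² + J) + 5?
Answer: 8935640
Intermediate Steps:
g(J) = 5 + J + J² (g(J) = (J + J²) + 5 = 5 + J + J²)
(g(15)*(-194))*(-188) = ((5 + 15 + 15²)*(-194))*(-188) = ((5 + 15 + 225)*(-194))*(-188) = (245*(-194))*(-188) = -47530*(-188) = 8935640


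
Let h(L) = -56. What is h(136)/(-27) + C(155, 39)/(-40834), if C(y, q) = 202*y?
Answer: 720667/551259 ≈ 1.3073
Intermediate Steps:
h(136)/(-27) + C(155, 39)/(-40834) = -56/(-27) + (202*155)/(-40834) = -56*(-1/27) + 31310*(-1/40834) = 56/27 - 15655/20417 = 720667/551259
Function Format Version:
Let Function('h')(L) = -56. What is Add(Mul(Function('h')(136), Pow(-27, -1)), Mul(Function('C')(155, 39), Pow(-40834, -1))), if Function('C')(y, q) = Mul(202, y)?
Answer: Rational(720667, 551259) ≈ 1.3073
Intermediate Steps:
Add(Mul(Function('h')(136), Pow(-27, -1)), Mul(Function('C')(155, 39), Pow(-40834, -1))) = Add(Mul(-56, Pow(-27, -1)), Mul(Mul(202, 155), Pow(-40834, -1))) = Add(Mul(-56, Rational(-1, 27)), Mul(31310, Rational(-1, 40834))) = Add(Rational(56, 27), Rational(-15655, 20417)) = Rational(720667, 551259)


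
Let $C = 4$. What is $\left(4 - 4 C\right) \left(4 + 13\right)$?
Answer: $-204$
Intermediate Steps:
$\left(4 - 4 C\right) \left(4 + 13\right) = \left(4 - 16\right) \left(4 + 13\right) = \left(4 - 16\right) 17 = \left(-12\right) 17 = -204$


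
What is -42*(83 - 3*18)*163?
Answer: -198534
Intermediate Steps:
-42*(83 - 3*18)*163 = -42*(83 - 54)*163 = -42*29*163 = -1218*163 = -198534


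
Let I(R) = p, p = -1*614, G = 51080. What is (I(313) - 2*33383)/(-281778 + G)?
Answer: 33690/115349 ≈ 0.29207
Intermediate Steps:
p = -614
I(R) = -614
(I(313) - 2*33383)/(-281778 + G) = (-614 - 2*33383)/(-281778 + 51080) = (-614 - 66766)/(-230698) = -67380*(-1/230698) = 33690/115349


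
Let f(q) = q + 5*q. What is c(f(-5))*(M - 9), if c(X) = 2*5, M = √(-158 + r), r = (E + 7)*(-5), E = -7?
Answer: -90 + 10*I*√158 ≈ -90.0 + 125.7*I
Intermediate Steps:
r = 0 (r = (-7 + 7)*(-5) = 0*(-5) = 0)
M = I*√158 (M = √(-158 + 0) = √(-158) = I*√158 ≈ 12.57*I)
f(q) = 6*q
c(X) = 10
c(f(-5))*(M - 9) = 10*(I*√158 - 9) = 10*(-9 + I*√158) = -90 + 10*I*√158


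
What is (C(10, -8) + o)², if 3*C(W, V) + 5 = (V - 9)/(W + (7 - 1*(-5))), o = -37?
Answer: 6599761/4356 ≈ 1515.1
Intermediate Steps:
C(W, V) = -5/3 + (-9 + V)/(3*(12 + W)) (C(W, V) = -5/3 + ((V - 9)/(W + (7 - 1*(-5))))/3 = -5/3 + ((-9 + V)/(W + (7 + 5)))/3 = -5/3 + ((-9 + V)/(W + 12))/3 = -5/3 + ((-9 + V)/(12 + W))/3 = -5/3 + (-9 + V)/(3*(12 + W)))
(C(10, -8) + o)² = ((-69 - 8 - 5*10)/(3*(12 + 10)) - 37)² = ((⅓)*(-69 - 8 - 50)/22 - 37)² = ((⅓)*(1/22)*(-127) - 37)² = (-127/66 - 37)² = (-2569/66)² = 6599761/4356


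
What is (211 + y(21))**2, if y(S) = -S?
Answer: 36100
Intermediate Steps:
(211 + y(21))**2 = (211 - 1*21)**2 = (211 - 21)**2 = 190**2 = 36100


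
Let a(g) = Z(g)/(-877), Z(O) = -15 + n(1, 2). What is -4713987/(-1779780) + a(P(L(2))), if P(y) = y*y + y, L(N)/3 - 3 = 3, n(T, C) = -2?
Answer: 1388140953/520289020 ≈ 2.6680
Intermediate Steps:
L(N) = 18 (L(N) = 9 + 3*3 = 9 + 9 = 18)
P(y) = y + y**2 (P(y) = y**2 + y = y + y**2)
Z(O) = -17 (Z(O) = -15 - 2 = -17)
a(g) = 17/877 (a(g) = -17/(-877) = -17*(-1/877) = 17/877)
-4713987/(-1779780) + a(P(L(2))) = -4713987/(-1779780) + 17/877 = -4713987*(-1/1779780) + 17/877 = 1571329/593260 + 17/877 = 1388140953/520289020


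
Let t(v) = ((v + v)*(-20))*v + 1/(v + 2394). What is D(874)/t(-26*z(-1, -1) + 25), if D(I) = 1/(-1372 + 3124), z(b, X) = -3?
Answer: -2497/1856466362088 ≈ -1.3450e-9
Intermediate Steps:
t(v) = 1/(2394 + v) - 40*v² (t(v) = ((2*v)*(-20))*v + 1/(2394 + v) = (-40*v)*v + 1/(2394 + v) = -40*v² + 1/(2394 + v) = 1/(2394 + v) - 40*v²)
D(I) = 1/1752
D(874)/t(-26*z(-1, -1) + 25) = 1/(1752*(((1 - 95760*(-26*(-3) + 25)² - 40*(-26*(-3) + 25)³)/(2394 + (-26*(-3) + 25))))) = 1/(1752*(((1 - 95760*(78 + 25)² - 40*(78 + 25)³)/(2394 + (78 + 25))))) = 1/(1752*(((1 - 95760*103² - 40*103³)/(2394 + 103)))) = 1/(1752*(((1 - 95760*10609 - 40*1092727)/2497))) = 1/(1752*(((1 - 1015917840 - 43709080)/2497))) = 1/(1752*(((1/2497)*(-1059626919)))) = 1/(1752*(-1059626919/2497)) = (1/1752)*(-2497/1059626919) = -2497/1856466362088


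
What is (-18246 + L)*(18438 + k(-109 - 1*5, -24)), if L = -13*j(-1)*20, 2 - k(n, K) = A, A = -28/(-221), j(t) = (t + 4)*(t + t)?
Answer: -67998987432/221 ≈ -3.0769e+8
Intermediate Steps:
j(t) = 2*t*(4 + t) (j(t) = (4 + t)*(2*t) = 2*t*(4 + t))
A = 28/221 (A = -28*(-1/221) = 28/221 ≈ 0.12670)
k(n, K) = 414/221 (k(n, K) = 2 - 1*28/221 = 2 - 28/221 = 414/221)
L = 1560 (L = -26*(-1)*(4 - 1)*20 = -26*(-1)*3*20 = -13*(-6)*20 = 78*20 = 1560)
(-18246 + L)*(18438 + k(-109 - 1*5, -24)) = (-18246 + 1560)*(18438 + 414/221) = -16686*4075212/221 = -67998987432/221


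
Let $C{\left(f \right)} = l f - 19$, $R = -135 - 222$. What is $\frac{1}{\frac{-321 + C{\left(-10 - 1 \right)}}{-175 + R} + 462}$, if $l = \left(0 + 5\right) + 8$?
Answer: $\frac{76}{35181} \approx 0.0021603$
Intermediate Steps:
$R = -357$ ($R = -135 - 222 = -357$)
$l = 13$ ($l = 5 + 8 = 13$)
$C{\left(f \right)} = -19 + 13 f$ ($C{\left(f \right)} = 13 f - 19 = -19 + 13 f$)
$\frac{1}{\frac{-321 + C{\left(-10 - 1 \right)}}{-175 + R} + 462} = \frac{1}{\frac{-321 + \left(-19 + 13 \left(-10 - 1\right)\right)}{-175 - 357} + 462} = \frac{1}{\frac{-321 + \left(-19 + 13 \left(-11\right)\right)}{-532} + 462} = \frac{1}{\left(-321 - 162\right) \left(- \frac{1}{532}\right) + 462} = \frac{1}{\left(-483\right) \left(- \frac{1}{532}\right) + 462} = \frac{1}{\frac{69}{76} + 462} = \frac{1}{\frac{35181}{76}} = \frac{76}{35181}$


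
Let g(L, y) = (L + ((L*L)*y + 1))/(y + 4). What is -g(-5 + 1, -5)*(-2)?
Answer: 166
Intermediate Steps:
g(L, y) = (1 + L + y*L**2)/(4 + y) (g(L, y) = (L + (L**2*y + 1))/(4 + y) = (L + (y*L**2 + 1))/(4 + y) = (L + (1 + y*L**2))/(4 + y) = (1 + L + y*L**2)/(4 + y))
-g(-5 + 1, -5)*(-2) = -(1 + (-5 + 1) - 5*(-5 + 1)**2)/(4 - 5)*(-2) = -(1 - 4 - 5*(-4)**2)/(-1)*(-2) = -(-1)*(1 - 4 - 5*16)*(-2) = -(-1)*(1 - 4 - 80)*(-2) = -(-1)*(-83)*(-2) = -1*83*(-2) = -83*(-2) = 166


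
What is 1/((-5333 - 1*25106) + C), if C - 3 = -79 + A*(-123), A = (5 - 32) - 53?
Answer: -1/20675 ≈ -4.8368e-5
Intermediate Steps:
A = -80 (A = -27 - 53 = -80)
C = 9764 (C = 3 + (-79 - 80*(-123)) = 3 + (-79 + 9840) = 3 + 9761 = 9764)
1/((-5333 - 1*25106) + C) = 1/((-5333 - 1*25106) + 9764) = 1/((-5333 - 25106) + 9764) = 1/(-30439 + 9764) = 1/(-20675) = -1/20675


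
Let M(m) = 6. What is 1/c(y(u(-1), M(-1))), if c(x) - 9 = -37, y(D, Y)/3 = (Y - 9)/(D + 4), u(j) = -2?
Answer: -1/28 ≈ -0.035714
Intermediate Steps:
y(D, Y) = 3*(-9 + Y)/(4 + D) (y(D, Y) = 3*((Y - 9)/(D + 4)) = 3*((-9 + Y)/(4 + D)) = 3*(-9 + Y)/(4 + D))
c(x) = -28 (c(x) = 9 - 37 = -28)
1/c(y(u(-1), M(-1))) = 1/(-28) = -1/28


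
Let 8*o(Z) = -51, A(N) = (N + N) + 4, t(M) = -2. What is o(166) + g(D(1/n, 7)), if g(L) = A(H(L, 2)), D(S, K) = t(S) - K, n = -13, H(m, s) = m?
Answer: -163/8 ≈ -20.375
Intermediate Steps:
A(N) = 4 + 2*N (A(N) = 2*N + 4 = 4 + 2*N)
D(S, K) = -2 - K
g(L) = 4 + 2*L
o(Z) = -51/8 (o(Z) = (⅛)*(-51) = -51/8)
o(166) + g(D(1/n, 7)) = -51/8 + (4 + 2*(-2 - 1*7)) = -51/8 + (4 + 2*(-2 - 7)) = -51/8 + (4 + 2*(-9)) = -51/8 + (4 - 18) = -51/8 - 14 = -163/8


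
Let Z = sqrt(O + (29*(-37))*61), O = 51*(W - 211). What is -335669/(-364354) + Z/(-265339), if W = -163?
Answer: 335669/364354 - I*sqrt(84527)/265339 ≈ 0.92127 - 0.0010957*I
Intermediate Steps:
O = -19074 (O = 51*(-163 - 211) = 51*(-374) = -19074)
Z = I*sqrt(84527) (Z = sqrt(-19074 + (29*(-37))*61) = sqrt(-19074 - 1073*61) = sqrt(-19074 - 65453) = sqrt(-84527) = I*sqrt(84527) ≈ 290.74*I)
-335669/(-364354) + Z/(-265339) = -335669/(-364354) + (I*sqrt(84527))/(-265339) = -335669*(-1/364354) + (I*sqrt(84527))*(-1/265339) = 335669/364354 - I*sqrt(84527)/265339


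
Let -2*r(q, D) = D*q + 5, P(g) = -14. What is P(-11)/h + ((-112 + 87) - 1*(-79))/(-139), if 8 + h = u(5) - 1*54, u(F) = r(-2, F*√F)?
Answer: -369546/2243599 + 280*√5/16141 ≈ -0.12592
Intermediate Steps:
r(q, D) = -5/2 - D*q/2 (r(q, D) = -(D*q + 5)/2 = -(5 + D*q)/2 = -5/2 - D*q/2)
u(F) = -5/2 + F^(3/2) (u(F) = -5/2 - ½*F*√F*(-2) = -5/2 - ½*F^(3/2)*(-2) = -5/2 + F^(3/2))
h = -129/2 + 5*√5 (h = -8 + ((-5/2 + 5^(3/2)) - 1*54) = -8 + ((-5/2 + 5*√5) - 54) = -8 + (-113/2 + 5*√5) = -129/2 + 5*√5 ≈ -53.320)
P(-11)/h + ((-112 + 87) - 1*(-79))/(-139) = -14/(-129/2 + 5*√5) + ((-112 + 87) - 1*(-79))/(-139) = -14/(-129/2 + 5*√5) + (-25 + 79)*(-1/139) = -14/(-129/2 + 5*√5) + 54*(-1/139) = -14/(-129/2 + 5*√5) - 54/139 = -54/139 - 14/(-129/2 + 5*√5)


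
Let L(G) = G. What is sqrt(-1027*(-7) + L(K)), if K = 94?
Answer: sqrt(7283) ≈ 85.340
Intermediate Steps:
sqrt(-1027*(-7) + L(K)) = sqrt(-1027*(-7) + 94) = sqrt(7189 + 94) = sqrt(7283)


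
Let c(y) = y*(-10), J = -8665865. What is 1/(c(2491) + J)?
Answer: -1/8690775 ≈ -1.1506e-7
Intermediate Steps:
c(y) = -10*y
1/(c(2491) + J) = 1/(-10*2491 - 8665865) = 1/(-24910 - 8665865) = 1/(-8690775) = -1/8690775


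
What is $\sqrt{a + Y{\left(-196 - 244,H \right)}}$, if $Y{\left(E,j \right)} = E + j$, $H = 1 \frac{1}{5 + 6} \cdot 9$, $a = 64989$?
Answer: $\frac{4 \sqrt{488158}}{11} \approx 254.07$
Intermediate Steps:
$H = \frac{9}{11}$ ($H = 1 \cdot \frac{1}{11} \cdot 9 = \frac{1}{11} \cdot 9 = \frac{9}{11} \approx 0.81818$)
$\sqrt{a + Y{\left(-196 - 244,H \right)}} = \sqrt{64989 + \left(\left(-196 - 244\right) + \frac{9}{11}\right)} = \sqrt{64989 + \left(-440 + \frac{9}{11}\right)} = \sqrt{64989 - \frac{4831}{11}} = \sqrt{\frac{710048}{11}} = \frac{4 \sqrt{488158}}{11}$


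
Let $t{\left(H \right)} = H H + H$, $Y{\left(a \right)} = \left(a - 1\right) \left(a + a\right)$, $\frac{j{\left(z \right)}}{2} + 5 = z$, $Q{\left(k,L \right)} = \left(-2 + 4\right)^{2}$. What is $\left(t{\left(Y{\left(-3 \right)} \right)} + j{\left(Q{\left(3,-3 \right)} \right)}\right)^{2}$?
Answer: $357604$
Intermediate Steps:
$Q{\left(k,L \right)} = 4$ ($Q{\left(k,L \right)} = 2^{2} = 4$)
$j{\left(z \right)} = -10 + 2 z$
$Y{\left(a \right)} = 2 a \left(-1 + a\right)$ ($Y{\left(a \right)} = \left(-1 + a\right) 2 a = 2 a \left(-1 + a\right)$)
$t{\left(H \right)} = H + H^{2}$ ($t{\left(H \right)} = H^{2} + H = H + H^{2}$)
$\left(t{\left(Y{\left(-3 \right)} \right)} + j{\left(Q{\left(3,-3 \right)} \right)}\right)^{2} = \left(2 \left(-3\right) \left(-1 - 3\right) \left(1 + 2 \left(-3\right) \left(-1 - 3\right)\right) + \left(-10 + 2 \cdot 4\right)\right)^{2} = \left(2 \left(-3\right) \left(-4\right) \left(1 + 2 \left(-3\right) \left(-4\right)\right) + \left(-10 + 8\right)\right)^{2} = \left(24 \left(1 + 24\right) - 2\right)^{2} = \left(24 \cdot 25 - 2\right)^{2} = \left(600 - 2\right)^{2} = 598^{2} = 357604$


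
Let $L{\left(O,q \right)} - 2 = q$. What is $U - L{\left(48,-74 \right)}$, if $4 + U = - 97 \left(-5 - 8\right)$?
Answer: $1329$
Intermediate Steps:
$U = 1257$ ($U = -4 - 97 \left(-5 - 8\right) = -4 - -1261 = -4 + 1261 = 1257$)
$L{\left(O,q \right)} = 2 + q$
$U - L{\left(48,-74 \right)} = 1257 - \left(2 - 74\right) = 1257 - -72 = 1257 + 72 = 1329$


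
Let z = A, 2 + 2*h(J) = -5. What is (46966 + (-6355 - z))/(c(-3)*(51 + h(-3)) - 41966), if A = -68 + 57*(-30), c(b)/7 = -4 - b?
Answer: -84778/84597 ≈ -1.0021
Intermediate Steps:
h(J) = -7/2 (h(J) = -1 + (½)*(-5) = -1 - 5/2 = -7/2)
c(b) = -28 - 7*b (c(b) = 7*(-4 - b) = -28 - 7*b)
A = -1778 (A = -68 - 1710 = -1778)
z = -1778
(46966 + (-6355 - z))/(c(-3)*(51 + h(-3)) - 41966) = (46966 + (-6355 - 1*(-1778)))/((-28 - 7*(-3))*(51 - 7/2) - 41966) = (46966 + (-6355 + 1778))/((-28 + 21)*(95/2) - 41966) = (46966 - 4577)/(-7*95/2 - 41966) = 42389/(-665/2 - 41966) = 42389/(-84597/2) = 42389*(-2/84597) = -84778/84597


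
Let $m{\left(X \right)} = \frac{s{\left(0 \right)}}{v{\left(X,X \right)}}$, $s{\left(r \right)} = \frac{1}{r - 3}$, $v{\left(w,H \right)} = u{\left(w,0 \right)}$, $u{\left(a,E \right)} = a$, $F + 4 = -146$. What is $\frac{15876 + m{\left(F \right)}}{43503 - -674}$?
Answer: $\frac{7144201}{19879650} \approx 0.35937$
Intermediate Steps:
$F = -150$ ($F = -4 - 146 = -150$)
$v{\left(w,H \right)} = w$
$s{\left(r \right)} = \frac{1}{-3 + r}$
$m{\left(X \right)} = - \frac{1}{3 X}$ ($m{\left(X \right)} = \frac{1}{\left(-3 + 0\right) X} = \frac{1}{\left(-3\right) X} = - \frac{1}{3 X}$)
$\frac{15876 + m{\left(F \right)}}{43503 - -674} = \frac{15876 - \frac{1}{3 \left(-150\right)}}{43503 - -674} = \frac{15876 - - \frac{1}{450}}{43503 + \left(-54 + 728\right)} = \frac{15876 + \frac{1}{450}}{43503 + 674} = \frac{7144201}{450 \cdot 44177} = \frac{7144201}{450} \cdot \frac{1}{44177} = \frac{7144201}{19879650}$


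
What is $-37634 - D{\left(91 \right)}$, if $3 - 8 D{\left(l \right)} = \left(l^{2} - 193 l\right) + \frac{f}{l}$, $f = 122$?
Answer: $- \frac{28242365}{728} \approx -38794.0$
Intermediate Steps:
$D{\left(l \right)} = \frac{3}{8} - \frac{61}{4 l} - \frac{l^{2}}{8} + \frac{193 l}{8}$ ($D{\left(l \right)} = \frac{3}{8} - \frac{\left(l^{2} - 193 l\right) + \frac{122}{l}}{8} = \frac{3}{8} - \frac{l^{2} - 193 l + \frac{122}{l}}{8} = \frac{3}{8} - \left(- \frac{193 l}{8} + \frac{l^{2}}{8} + \frac{61}{4 l}\right) = \frac{3}{8} - \frac{61}{4 l} - \frac{l^{2}}{8} + \frac{193 l}{8}$)
$-37634 - D{\left(91 \right)} = -37634 - \frac{-122 + 91 \left(3 - 91^{2} + 193 \cdot 91\right)}{8 \cdot 91} = -37634 - \frac{1}{8} \cdot \frac{1}{91} \left(-122 + 91 \left(3 - 8281 + 17563\right)\right) = -37634 - \frac{1}{8} \cdot \frac{1}{91} \left(-122 + 91 \cdot 9285\right) = -37634 - \frac{1}{8} \cdot \frac{1}{91} \left(-122 + 844935\right) = -37634 - \frac{1}{8} \cdot \frac{1}{91} \cdot 844813 = -37634 - \frac{844813}{728} = - \frac{28242365}{728}$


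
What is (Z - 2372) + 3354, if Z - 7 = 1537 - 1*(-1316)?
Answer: 3842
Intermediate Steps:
Z = 2860 (Z = 7 + (1537 - 1*(-1316)) = 7 + (1537 + 1316) = 7 + 2853 = 2860)
(Z - 2372) + 3354 = (2860 - 2372) + 3354 = 488 + 3354 = 3842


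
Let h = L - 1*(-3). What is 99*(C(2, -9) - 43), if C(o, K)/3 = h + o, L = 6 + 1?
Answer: -693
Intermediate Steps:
L = 7
h = 10 (h = 7 - 1*(-3) = 7 + 3 = 10)
C(o, K) = 30 + 3*o (C(o, K) = 3*(10 + o) = 30 + 3*o)
99*(C(2, -9) - 43) = 99*((30 + 3*2) - 43) = 99*((30 + 6) - 43) = 99*(36 - 43) = 99*(-7) = -693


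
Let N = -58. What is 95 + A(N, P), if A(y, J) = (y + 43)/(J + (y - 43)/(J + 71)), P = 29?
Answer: 88135/933 ≈ 94.464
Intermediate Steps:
A(y, J) = (43 + y)/(J + (-43 + y)/(71 + J))
95 + A(N, P) = 95 + (3053 + 43*29 + 71*(-58) + 29*(-58))/(-43 - 58 + 29² + 71*29) = 95 + (3053 + 1247 - 4118 - 1682)/(-43 - 58 + 841 + 2059) = 95 - 1500/2799 = 95 + (1/2799)*(-1500) = 95 - 500/933 = 88135/933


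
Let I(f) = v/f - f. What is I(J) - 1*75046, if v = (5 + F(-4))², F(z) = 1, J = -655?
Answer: -48726141/655 ≈ -74391.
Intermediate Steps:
v = 36 (v = (5 + 1)² = 6² = 36)
I(f) = -f + 36/f (I(f) = 36/f - f = -f + 36/f)
I(J) - 1*75046 = (-1*(-655) + 36/(-655)) - 1*75046 = (655 + 36*(-1/655)) - 75046 = (655 - 36/655) - 75046 = 428989/655 - 75046 = -48726141/655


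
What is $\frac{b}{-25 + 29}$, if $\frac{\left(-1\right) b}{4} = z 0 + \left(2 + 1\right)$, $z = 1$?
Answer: $-3$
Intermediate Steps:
$b = -12$ ($b = - 4 \left(1 \cdot 0 + \left(2 + 1\right)\right) = - 4 \left(0 + 3\right) = \left(-4\right) 3 = -12$)
$\frac{b}{-25 + 29} = \frac{1}{-25 + 29} \left(-12\right) = \frac{1}{4} \left(-12\right) = -3$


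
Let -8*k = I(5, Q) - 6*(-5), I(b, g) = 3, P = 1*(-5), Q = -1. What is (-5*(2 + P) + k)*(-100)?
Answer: -2175/2 ≈ -1087.5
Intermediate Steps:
P = -5
k = -33/8 (k = -(3 - 6*(-5))/8 = -(3 - 1*(-30))/8 = -(3 + 30)/8 = -⅛*33 = -33/8 ≈ -4.1250)
(-5*(2 + P) + k)*(-100) = (-5*(2 - 5) - 33/8)*(-100) = (-5*(-3) - 33/8)*(-100) = (15 - 33/8)*(-100) = (87/8)*(-100) = -2175/2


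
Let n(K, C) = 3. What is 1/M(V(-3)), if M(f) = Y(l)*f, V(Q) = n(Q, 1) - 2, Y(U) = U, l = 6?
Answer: ⅙ ≈ 0.16667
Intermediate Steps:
V(Q) = 1 (V(Q) = 3 - 2 = 1)
M(f) = 6*f
1/M(V(-3)) = 1/(6*1) = 1/6 = ⅙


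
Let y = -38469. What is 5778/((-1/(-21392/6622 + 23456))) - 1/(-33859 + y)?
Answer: -4635955629900967/34211144 ≈ -1.3551e+8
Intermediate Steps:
5778/((-1/(-21392/6622 + 23456))) - 1/(-33859 + y) = 5778/((-1/(-21392/6622 + 23456))) - 1/(-33859 - 38469) = 5778/((-1/(-21392*1/6622 + 23456))) - 1/(-72328) = 5778/((-1/(-1528/473 + 23456))) - 1*(-1/72328) = 5778/((-1/11093160/473)) + 1/72328 = 5778/((-1*473/11093160)) + 1/72328 = 5778/(-473/11093160) + 1/72328 = 5778*(-11093160/473) + 1/72328 = -64096278480/473 + 1/72328 = -4635955629900967/34211144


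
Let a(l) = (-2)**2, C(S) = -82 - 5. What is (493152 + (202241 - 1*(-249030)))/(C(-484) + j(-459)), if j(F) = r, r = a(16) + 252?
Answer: 944423/169 ≈ 5588.3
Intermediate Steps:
C(S) = -87
a(l) = 4
r = 256 (r = 4 + 252 = 256)
j(F) = 256
(493152 + (202241 - 1*(-249030)))/(C(-484) + j(-459)) = (493152 + (202241 - 1*(-249030)))/(-87 + 256) = (493152 + (202241 + 249030))/169 = (493152 + 451271)*(1/169) = 944423*(1/169) = 944423/169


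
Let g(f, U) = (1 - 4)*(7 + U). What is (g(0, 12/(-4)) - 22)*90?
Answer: -3060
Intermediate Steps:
g(f, U) = -21 - 3*U (g(f, U) = -3*(7 + U) = -21 - 3*U)
(g(0, 12/(-4)) - 22)*90 = ((-21 - 36/(-4)) - 22)*90 = ((-21 - 36*(-1)/4) - 22)*90 = ((-21 - 3*(-3)) - 22)*90 = ((-21 + 9) - 22)*90 = (-12 - 22)*90 = -34*90 = -3060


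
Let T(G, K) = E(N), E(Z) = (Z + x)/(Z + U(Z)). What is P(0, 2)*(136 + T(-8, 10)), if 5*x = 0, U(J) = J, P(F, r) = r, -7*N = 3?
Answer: 273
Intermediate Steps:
N = -3/7 (N = -⅐*3 = -3/7 ≈ -0.42857)
x = 0 (x = (⅕)*0 = 0)
E(Z) = ½ (E(Z) = (Z + 0)/(Z + Z) = Z/((2*Z)) = Z*(1/(2*Z)) = ½)
T(G, K) = ½
P(0, 2)*(136 + T(-8, 10)) = 2*(136 + ½) = 2*(273/2) = 273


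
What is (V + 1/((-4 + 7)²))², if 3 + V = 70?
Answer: 364816/81 ≈ 4503.9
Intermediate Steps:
V = 67 (V = -3 + 70 = 67)
(V + 1/((-4 + 7)²))² = (67 + 1/((-4 + 7)²))² = (67 + 1/(3²))² = (67 + 1/9)² = (67 + ⅑)² = (604/9)² = 364816/81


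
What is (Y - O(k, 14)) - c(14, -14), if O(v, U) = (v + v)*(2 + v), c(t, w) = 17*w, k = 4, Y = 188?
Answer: 378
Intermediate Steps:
O(v, U) = 2*v*(2 + v) (O(v, U) = (2*v)*(2 + v) = 2*v*(2 + v))
(Y - O(k, 14)) - c(14, -14) = (188 - 2*4*(2 + 4)) - 17*(-14) = (188 - 2*4*6) - 1*(-238) = (188 - 1*48) + 238 = (188 - 48) + 238 = 140 + 238 = 378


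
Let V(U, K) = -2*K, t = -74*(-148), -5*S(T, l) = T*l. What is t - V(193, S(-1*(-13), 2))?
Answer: 54708/5 ≈ 10942.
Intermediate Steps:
S(T, l) = -T*l/5
t = 10952
t - V(193, S(-1*(-13), 2)) = 10952 - (-2)*(-1/5*(-1*(-13))*2) = 10952 - (-2)*(-1/5*13*2) = 10952 - (-2)*(-26)/5 = 10952 - 1*52/5 = 10952 - 52/5 = 54708/5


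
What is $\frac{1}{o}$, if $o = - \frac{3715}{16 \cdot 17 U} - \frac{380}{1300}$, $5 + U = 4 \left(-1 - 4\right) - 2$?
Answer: $\frac{477360}{101939} \approx 4.6828$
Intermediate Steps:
$U = -27$ ($U = -5 + \left(4 \left(-1 - 4\right) - 2\right) = -5 + \left(4 \left(-5\right) - 2\right) = -5 - 22 = -27$)
$o = \frac{101939}{477360}$ ($o = - \frac{3715}{16 \cdot 17 \left(-27\right)} - \frac{380}{1300} = - \frac{3715}{272 \left(-27\right)} - \frac{19}{65} = - \frac{3715}{-7344} - \frac{19}{65} = \left(-3715\right) \left(- \frac{1}{7344}\right) - \frac{19}{65} = \frac{3715}{7344} - \frac{19}{65} = \frac{101939}{477360} \approx 0.21355$)
$\frac{1}{o} = \frac{1}{\frac{101939}{477360}} = \frac{477360}{101939}$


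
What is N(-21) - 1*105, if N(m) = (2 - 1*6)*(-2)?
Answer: -97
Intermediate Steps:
N(m) = 8 (N(m) = (2 - 6)*(-2) = -4*(-2) = 8)
N(-21) - 1*105 = 8 - 1*105 = 8 - 105 = -97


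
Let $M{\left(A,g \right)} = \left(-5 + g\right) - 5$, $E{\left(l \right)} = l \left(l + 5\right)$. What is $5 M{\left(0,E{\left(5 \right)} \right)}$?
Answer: $200$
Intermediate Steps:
$E{\left(l \right)} = l \left(5 + l\right)$
$M{\left(A,g \right)} = -10 + g$
$5 M{\left(0,E{\left(5 \right)} \right)} = 5 \left(-10 + 5 \left(5 + 5\right)\right) = 5 \left(-10 + 5 \cdot 10\right) = 5 \left(-10 + 50\right) = 5 \cdot 40 = 200$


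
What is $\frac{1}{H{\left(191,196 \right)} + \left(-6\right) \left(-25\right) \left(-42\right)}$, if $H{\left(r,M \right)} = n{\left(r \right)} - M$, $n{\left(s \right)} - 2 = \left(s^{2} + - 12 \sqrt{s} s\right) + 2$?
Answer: $- \frac{29989}{104033303} - \frac{2292 \sqrt{191}}{104033303} \approx -0.00059274$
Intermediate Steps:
$n{\left(s \right)} = 4 + s^{2} - 12 s^{\frac{3}{2}}$ ($n{\left(s \right)} = 2 + \left(\left(s^{2} + - 12 \sqrt{s} s\right) + 2\right) = 2 - \left(-2 - s^{2} + 12 s^{\frac{3}{2}}\right) = 2 + \left(2 + s^{2} - 12 s^{\frac{3}{2}}\right) = 4 + s^{2} - 12 s^{\frac{3}{2}}$)
$H{\left(r,M \right)} = 4 + r^{2} - M - 12 r^{\frac{3}{2}}$ ($H{\left(r,M \right)} = \left(4 + r^{2} - 12 r^{\frac{3}{2}}\right) - M = 4 + r^{2} - M - 12 r^{\frac{3}{2}}$)
$\frac{1}{H{\left(191,196 \right)} + \left(-6\right) \left(-25\right) \left(-42\right)} = \frac{1}{\left(4 + 191^{2} - 196 - 12 \cdot 191^{\frac{3}{2}}\right) + \left(-6\right) \left(-25\right) \left(-42\right)} = \frac{1}{\left(4 + 36481 - 196 - 12 \cdot 191 \sqrt{191}\right) + 150 \left(-42\right)} = \frac{1}{\left(4 + 36481 - 196 - 2292 \sqrt{191}\right) - 6300} = \frac{1}{\left(36289 - 2292 \sqrt{191}\right) - 6300} = \frac{1}{29989 - 2292 \sqrt{191}}$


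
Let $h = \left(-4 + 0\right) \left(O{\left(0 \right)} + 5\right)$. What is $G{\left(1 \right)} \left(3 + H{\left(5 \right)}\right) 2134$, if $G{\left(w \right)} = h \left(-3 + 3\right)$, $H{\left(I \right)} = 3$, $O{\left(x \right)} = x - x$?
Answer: $0$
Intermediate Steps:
$O{\left(x \right)} = 0$
$h = -20$ ($h = \left(-4 + 0\right) \left(0 + 5\right) = \left(-4\right) 5 = -20$)
$G{\left(w \right)} = 0$ ($G{\left(w \right)} = - 20 \left(-3 + 3\right) = \left(-20\right) 0 = 0$)
$G{\left(1 \right)} \left(3 + H{\left(5 \right)}\right) 2134 = 0 \left(3 + 3\right) 2134 = 0 \cdot 6 \cdot 2134 = 0 \cdot 2134 = 0$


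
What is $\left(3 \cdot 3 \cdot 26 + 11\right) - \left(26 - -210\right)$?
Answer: $9$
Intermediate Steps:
$\left(3 \cdot 3 \cdot 26 + 11\right) - \left(26 - -210\right) = \left(9 \cdot 26 + 11\right) - \left(26 + 210\right) = \left(234 + 11\right) - 236 = 245 - 236 = 9$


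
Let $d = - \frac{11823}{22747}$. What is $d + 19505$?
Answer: $\frac{443668412}{22747} \approx 19504.0$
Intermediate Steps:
$d = - \frac{11823}{22747}$ ($d = \left(-11823\right) \frac{1}{22747} = - \frac{11823}{22747} \approx -0.51976$)
$d + 19505 = - \frac{11823}{22747} + 19505 = \frac{443668412}{22747}$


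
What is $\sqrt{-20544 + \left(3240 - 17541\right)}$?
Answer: $i \sqrt{34845} \approx 186.67 i$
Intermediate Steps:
$\sqrt{-20544 + \left(3240 - 17541\right)} = \sqrt{-20544 - 14301} = \sqrt{-34845} = i \sqrt{34845}$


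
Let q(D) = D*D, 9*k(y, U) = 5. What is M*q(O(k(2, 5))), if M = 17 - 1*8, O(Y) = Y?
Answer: 25/9 ≈ 2.7778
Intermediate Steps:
k(y, U) = 5/9 (k(y, U) = (1/9)*5 = 5/9)
q(D) = D**2
M = 9 (M = 17 - 8 = 9)
M*q(O(k(2, 5))) = 9*(5/9)**2 = 9*(25/81) = 25/9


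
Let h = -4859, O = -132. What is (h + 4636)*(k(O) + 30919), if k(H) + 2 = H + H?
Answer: -6835619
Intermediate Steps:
k(H) = -2 + 2*H (k(H) = -2 + (H + H) = -2 + 2*H)
(h + 4636)*(k(O) + 30919) = (-4859 + 4636)*((-2 + 2*(-132)) + 30919) = -223*((-2 - 264) + 30919) = -223*(-266 + 30919) = -223*30653 = -6835619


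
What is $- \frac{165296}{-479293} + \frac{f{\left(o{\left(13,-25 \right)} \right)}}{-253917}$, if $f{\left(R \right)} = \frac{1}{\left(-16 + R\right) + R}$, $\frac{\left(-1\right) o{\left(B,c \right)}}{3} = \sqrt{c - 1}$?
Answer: $\frac{6253749158954}{18133395461469} - \frac{i \sqrt{26}}{50444844} \approx 0.34487 - 1.0108 \cdot 10^{-7} i$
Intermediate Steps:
$o{\left(B,c \right)} = - 3 \sqrt{-1 + c}$ ($o{\left(B,c \right)} = - 3 \sqrt{c - 1} = - 3 \sqrt{-1 + c}$)
$f{\left(R \right)} = \frac{1}{-16 + 2 R}$
$- \frac{165296}{-479293} + \frac{f{\left(o{\left(13,-25 \right)} \right)}}{-253917} = - \frac{165296}{-479293} + \frac{\frac{1}{2} \frac{1}{-8 - 3 \sqrt{-1 - 25}}}{-253917} = \left(-165296\right) \left(- \frac{1}{479293}\right) + \frac{1}{2 \left(-8 - 3 \sqrt{-26}\right)} \left(- \frac{1}{253917}\right) = \frac{165296}{479293} + \frac{1}{2 \left(-8 - 3 i \sqrt{26}\right)} \left(- \frac{1}{253917}\right) = \frac{165296}{479293} - \frac{1}{507834 \left(-8 - 3 i \sqrt{26}\right)}$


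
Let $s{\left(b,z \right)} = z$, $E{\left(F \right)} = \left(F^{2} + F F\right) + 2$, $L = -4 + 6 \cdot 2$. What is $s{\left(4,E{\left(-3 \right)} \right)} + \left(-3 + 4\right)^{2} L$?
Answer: $28$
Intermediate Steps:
$L = 8$ ($L = -4 + 12 = 8$)
$E{\left(F \right)} = 2 + 2 F^{2}$ ($E{\left(F \right)} = \left(F^{2} + F^{2}\right) + 2 = 2 F^{2} + 2 = 2 + 2 F^{2}$)
$s{\left(4,E{\left(-3 \right)} \right)} + \left(-3 + 4\right)^{2} L = \left(2 + 2 \left(-3\right)^{2}\right) + \left(-3 + 4\right)^{2} \cdot 8 = \left(2 + 2 \cdot 9\right) + 1^{2} \cdot 8 = \left(2 + 18\right) + 1 \cdot 8 = 20 + 8 = 28$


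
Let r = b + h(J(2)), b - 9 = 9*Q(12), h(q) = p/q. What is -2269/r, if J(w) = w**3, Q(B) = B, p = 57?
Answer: -18152/993 ≈ -18.280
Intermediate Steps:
h(q) = 57/q
b = 117 (b = 9 + 9*12 = 9 + 108 = 117)
r = 993/8 (r = 117 + 57/(2**3) = 117 + 57/8 = 993/8 ≈ 124.13)
-2269/r = -2269/993/8 = -2269*8/993 = -1*18152/993 = -18152/993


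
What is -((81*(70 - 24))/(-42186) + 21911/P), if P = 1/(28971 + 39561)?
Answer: -10557782307591/7031 ≈ -1.5016e+9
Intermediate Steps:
P = 1/68532 ≈ 1.4592e-5
-((81*(70 - 24))/(-42186) + 21911/P) = -((81*(70 - 24))/(-42186) + 21911/(1/68532)) = -((81*46)*(-1/42186) + 21911*68532) = -(3726*(-1/42186) + 1501604652) = -(-621/7031 + 1501604652) = -1*10557782307591/7031 = -10557782307591/7031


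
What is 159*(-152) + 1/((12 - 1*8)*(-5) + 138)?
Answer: -2851823/118 ≈ -24168.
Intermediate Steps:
159*(-152) + 1/((12 - 1*8)*(-5) + 138) = -24168 + 1/((12 - 8)*(-5) + 138) = -24168 + 1/(4*(-5) + 138) = -24168 + 1/(-20 + 138) = -24168 + 1/118 = -2851823/118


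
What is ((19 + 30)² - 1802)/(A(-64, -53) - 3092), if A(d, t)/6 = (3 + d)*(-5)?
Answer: -599/1262 ≈ -0.47464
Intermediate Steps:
A(d, t) = -90 - 30*d (A(d, t) = 6*((3 + d)*(-5)) = 6*(-15 - 5*d) = -90 - 30*d)
((19 + 30)² - 1802)/(A(-64, -53) - 3092) = ((19 + 30)² - 1802)/((-90 - 30*(-64)) - 3092) = (49² - 1802)/((-90 + 1920) - 3092) = (2401 - 1802)/(1830 - 3092) = 599/(-1262) = 599*(-1/1262) = -599/1262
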